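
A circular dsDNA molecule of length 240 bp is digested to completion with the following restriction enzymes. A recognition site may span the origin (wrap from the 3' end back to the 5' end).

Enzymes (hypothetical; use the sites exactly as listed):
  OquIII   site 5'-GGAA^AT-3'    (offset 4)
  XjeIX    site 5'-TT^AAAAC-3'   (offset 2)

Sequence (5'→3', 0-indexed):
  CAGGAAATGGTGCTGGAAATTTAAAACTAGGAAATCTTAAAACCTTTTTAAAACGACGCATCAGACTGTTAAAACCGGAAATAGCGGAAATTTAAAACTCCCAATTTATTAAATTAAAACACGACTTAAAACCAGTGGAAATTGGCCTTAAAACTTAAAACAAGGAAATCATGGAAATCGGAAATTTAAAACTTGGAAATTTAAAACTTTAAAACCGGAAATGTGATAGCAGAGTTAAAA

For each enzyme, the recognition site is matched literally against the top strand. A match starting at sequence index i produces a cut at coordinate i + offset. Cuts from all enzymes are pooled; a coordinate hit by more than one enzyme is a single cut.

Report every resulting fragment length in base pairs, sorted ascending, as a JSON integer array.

Site scan:
  OquIII GGAAAT/4: at [2, 14, 29, 76, 85, 136, 163, 172, 179, 194, 216] ⇒ [6, 18, 33, 80, 89, 140, 167, 176, 183, 198, 220]
  XjeIX TTAAAAC/2: at [20, 36, 47, 68, 91, 113, 125, 147, 154, 185, 200, 208, 234] ⇒ [22, 38, 49, 70, 93, 115, 127, 149, 156, 187, 202, 210, 236]

All cut coordinates (distinct, sorted): [6, 18, 22, 33, 38, 49, 70, 80, 89, 93, 115, 127, 140, 149, 156, 167, 176, 183, 187, 198, 202, 210, 220, 236]

Fragments:
  6→18: 12 bp
  18→22: 4 bp
  22→33: 11 bp
  33→38: 5 bp
  38→49: 11 bp
  49→70: 21 bp
  70→80: 10 bp
  80→89: 9 bp
  89→93: 4 bp
  93→115: 22 bp
  115→127: 12 bp
  127→140: 13 bp
  140→149: 9 bp
  149→156: 7 bp
  156→167: 11 bp
  167→176: 9 bp
  176→183: 7 bp
  183→187: 4 bp
  187→198: 11 bp
  198→202: 4 bp
  202→210: 8 bp
  210→220: 10 bp
  220→236: 16 bp
  236→6 (wrap): 240-236+6 = 10 bp

[4,4,4,4,5,7,7,8,9,9,9,10,10,10,11,11,11,11,12,12,13,16,21,22]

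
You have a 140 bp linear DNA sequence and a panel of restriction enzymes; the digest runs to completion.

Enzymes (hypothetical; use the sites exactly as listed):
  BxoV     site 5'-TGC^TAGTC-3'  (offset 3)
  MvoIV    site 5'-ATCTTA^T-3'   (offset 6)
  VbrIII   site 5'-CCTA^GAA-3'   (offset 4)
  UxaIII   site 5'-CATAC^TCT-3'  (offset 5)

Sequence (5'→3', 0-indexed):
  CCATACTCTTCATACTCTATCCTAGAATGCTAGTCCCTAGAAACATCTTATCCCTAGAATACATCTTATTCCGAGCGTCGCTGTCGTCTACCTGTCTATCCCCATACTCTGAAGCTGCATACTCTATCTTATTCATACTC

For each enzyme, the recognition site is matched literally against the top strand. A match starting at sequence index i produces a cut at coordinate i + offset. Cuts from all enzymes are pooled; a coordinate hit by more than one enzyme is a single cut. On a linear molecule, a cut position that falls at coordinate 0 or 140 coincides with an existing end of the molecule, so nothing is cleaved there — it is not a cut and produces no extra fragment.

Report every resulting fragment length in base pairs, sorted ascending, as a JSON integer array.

Site scan:
  BxoV (TGCTAGTC, off=3): starts [27] → cuts [30]
  MvoIV (ATCTTAT, off=6): starts [44, 62, 125] → cuts [50, 68, 131]
  VbrIII (CCTAGAA, off=4): starts [20, 35, 52] → cuts [24, 39, 56]
  UxaIII (CATACTCT, off=5): starts [1, 10, 102, 117] → cuts [6, 15, 107, 122]

Pooled cuts: [6, 15, 24, 30, 39, 50, 56, 68, 107, 122, 131]

Fragments:
  [0,6): 6 bp
  [6,15): 9 bp
  [15,24): 9 bp
  [24,30): 6 bp
  [30,39): 9 bp
  [39,50): 11 bp
  [50,56): 6 bp
  [56,68): 12 bp
  [68,107): 39 bp
  [107,122): 15 bp
  [122,131): 9 bp
  [131,140): 9 bp

[6,6,6,9,9,9,9,9,11,12,15,39]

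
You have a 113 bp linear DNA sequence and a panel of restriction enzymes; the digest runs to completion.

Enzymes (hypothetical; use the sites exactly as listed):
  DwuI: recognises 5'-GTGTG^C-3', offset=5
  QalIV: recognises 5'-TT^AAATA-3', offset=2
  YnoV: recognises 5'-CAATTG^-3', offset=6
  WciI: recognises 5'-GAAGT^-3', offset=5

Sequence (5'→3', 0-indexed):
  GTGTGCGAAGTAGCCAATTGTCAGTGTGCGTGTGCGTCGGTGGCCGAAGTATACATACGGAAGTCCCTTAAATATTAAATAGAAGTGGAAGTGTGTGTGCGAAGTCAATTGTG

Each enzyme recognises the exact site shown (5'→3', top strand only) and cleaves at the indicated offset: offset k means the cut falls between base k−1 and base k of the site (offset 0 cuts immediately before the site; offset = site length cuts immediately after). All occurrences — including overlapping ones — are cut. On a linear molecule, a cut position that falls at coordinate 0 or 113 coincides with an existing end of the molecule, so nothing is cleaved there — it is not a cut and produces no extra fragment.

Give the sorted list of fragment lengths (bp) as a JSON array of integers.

Per-enzyme occurrences:
  DwuI (GTGTGC, off=5): starts [0, 23, 29, 94] → cuts [5, 28, 34, 99]
  QalIV (TTAAATA, off=2): starts [67, 74] → cuts [69, 76]
  YnoV (CAATTG, off=6): starts [14, 105] → cuts [20, 111]
  WciI (GAAGT, off=5): starts [6, 45, 59, 81, 87, 100] → cuts [11, 50, 64, 86, 92, 105]

All cut coordinates (distinct, sorted): [5, 11, 20, 28, 34, 50, 64, 69, 76, 86, 92, 99, 105, 111]

Fragments:
  [0,5): 5 bp
  [5,11): 6 bp
  [11,20): 9 bp
  [20,28): 8 bp
  [28,34): 6 bp
  [34,50): 16 bp
  [50,64): 14 bp
  [64,69): 5 bp
  [69,76): 7 bp
  [76,86): 10 bp
  [86,92): 6 bp
  [92,99): 7 bp
  [99,105): 6 bp
  [105,111): 6 bp
  [111,113): 2 bp

[2,5,5,6,6,6,6,6,7,7,8,9,10,14,16]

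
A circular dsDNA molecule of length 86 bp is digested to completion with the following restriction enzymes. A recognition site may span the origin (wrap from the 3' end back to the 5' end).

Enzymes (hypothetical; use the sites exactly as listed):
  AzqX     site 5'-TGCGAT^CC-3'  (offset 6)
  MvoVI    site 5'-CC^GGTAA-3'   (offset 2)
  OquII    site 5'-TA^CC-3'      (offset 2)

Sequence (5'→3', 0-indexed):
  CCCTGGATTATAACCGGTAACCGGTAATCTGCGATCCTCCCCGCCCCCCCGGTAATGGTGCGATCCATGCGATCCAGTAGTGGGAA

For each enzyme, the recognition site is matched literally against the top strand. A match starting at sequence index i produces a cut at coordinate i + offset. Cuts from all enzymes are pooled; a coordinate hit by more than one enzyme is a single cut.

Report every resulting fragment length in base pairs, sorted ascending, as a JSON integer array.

Scan for sites:
  AzqX TGCGATCC/6: at [29, 58, 67] ⇒ [35, 64, 73]
  MvoVI CCGGTAA/2: at [13, 20, 48] ⇒ [15, 22, 50]
  OquII (TACC, off=2): no sites

Pooled cuts: [15, 22, 35, 50, 64, 73]

Fragments:
  15→22: 7 bp
  22→35: 13 bp
  35→50: 15 bp
  50→64: 14 bp
  64→73: 9 bp
  73→15 (wrap): 86-73+15 = 28 bp

[7,9,13,14,15,28]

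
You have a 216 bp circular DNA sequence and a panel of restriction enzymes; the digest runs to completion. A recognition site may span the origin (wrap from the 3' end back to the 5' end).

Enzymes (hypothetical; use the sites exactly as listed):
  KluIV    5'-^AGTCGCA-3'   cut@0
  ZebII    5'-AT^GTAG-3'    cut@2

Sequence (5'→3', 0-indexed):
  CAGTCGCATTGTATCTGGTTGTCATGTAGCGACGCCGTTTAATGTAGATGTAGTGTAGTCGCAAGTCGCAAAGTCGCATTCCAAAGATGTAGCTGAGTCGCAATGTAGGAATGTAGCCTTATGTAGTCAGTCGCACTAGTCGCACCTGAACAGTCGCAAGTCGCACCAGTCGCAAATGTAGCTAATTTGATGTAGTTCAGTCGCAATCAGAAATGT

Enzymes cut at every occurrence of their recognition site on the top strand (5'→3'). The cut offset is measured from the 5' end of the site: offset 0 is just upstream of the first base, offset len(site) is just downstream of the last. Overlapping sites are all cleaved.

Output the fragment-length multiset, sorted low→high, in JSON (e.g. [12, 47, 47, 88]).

Scan for sites:
  KluIV AGTCGCA/0: at [1, 56, 63, 71, 95, 128, 137, 151, 158, 167, 198] ⇒ [1, 56, 63, 71, 95, 128, 137, 151, 158, 167, 198]
  ZebII ATGTAG/2: at [23, 41, 47, 86, 102, 110, 120, 175, 189] ⇒ [25, 43, 49, 88, 104, 112, 122, 177, 191]

Pooled cuts: [1, 25, 43, 49, 56, 63, 71, 88, 95, 104, 112, 122, 128, 137, 151, 158, 167, 177, 191, 198]

Fragments:
  1→25: 24 bp
  25→43: 18 bp
  43→49: 6 bp
  49→56: 7 bp
  56→63: 7 bp
  63→71: 8 bp
  71→88: 17 bp
  88→95: 7 bp
  95→104: 9 bp
  104→112: 8 bp
  112→122: 10 bp
  122→128: 6 bp
  128→137: 9 bp
  137→151: 14 bp
  151→158: 7 bp
  158→167: 9 bp
  167→177: 10 bp
  177→191: 14 bp
  191→198: 7 bp
  198→1 (wrap): 216-198+1 = 19 bp

[6,6,7,7,7,7,7,8,8,9,9,9,10,10,14,14,17,18,19,24]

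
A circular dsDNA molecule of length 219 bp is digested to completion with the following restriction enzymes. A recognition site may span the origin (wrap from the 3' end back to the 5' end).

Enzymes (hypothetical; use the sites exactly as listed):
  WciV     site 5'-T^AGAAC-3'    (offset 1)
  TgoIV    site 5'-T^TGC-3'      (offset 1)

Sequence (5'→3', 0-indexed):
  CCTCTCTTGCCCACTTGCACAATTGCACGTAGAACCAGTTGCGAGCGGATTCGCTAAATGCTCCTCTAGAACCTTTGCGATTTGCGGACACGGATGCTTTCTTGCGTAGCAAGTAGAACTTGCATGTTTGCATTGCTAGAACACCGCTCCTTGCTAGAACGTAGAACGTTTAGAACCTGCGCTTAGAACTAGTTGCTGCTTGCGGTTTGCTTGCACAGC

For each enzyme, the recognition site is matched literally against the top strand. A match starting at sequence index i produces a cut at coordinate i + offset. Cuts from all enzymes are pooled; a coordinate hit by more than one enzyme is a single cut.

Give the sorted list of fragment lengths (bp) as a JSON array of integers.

Site scan:
  WciV (TAGAAC, off=1): starts [29, 66, 113, 136, 154, 161, 170, 183] → cuts [30, 67, 114, 137, 155, 162, 171, 184]
  TgoIV (TTGC, off=1): starts [6, 14, 22, 38, 74, 81, 101, 119, 127, 132, 150, 192, 199, 206, 210] → cuts [7, 15, 23, 39, 75, 82, 102, 120, 128, 133, 151, 193, 200, 207, 211]

Pooled cuts: [7, 15, 23, 30, 39, 67, 75, 82, 102, 114, 120, 128, 133, 137, 151, 155, 162, 171, 184, 193, 200, 207, 211]

Fragment lengths:
  7→15: 8 bp
  15→23: 8 bp
  23→30: 7 bp
  30→39: 9 bp
  39→67: 28 bp
  67→75: 8 bp
  75→82: 7 bp
  82→102: 20 bp
  102→114: 12 bp
  114→120: 6 bp
  120→128: 8 bp
  128→133: 5 bp
  133→137: 4 bp
  137→151: 14 bp
  151→155: 4 bp
  155→162: 7 bp
  162→171: 9 bp
  171→184: 13 bp
  184→193: 9 bp
  193→200: 7 bp
  200→207: 7 bp
  207→211: 4 bp
  211→7 (wrap): 219-211+7 = 15 bp

[4,4,4,5,6,7,7,7,7,7,8,8,8,8,9,9,9,12,13,14,15,20,28]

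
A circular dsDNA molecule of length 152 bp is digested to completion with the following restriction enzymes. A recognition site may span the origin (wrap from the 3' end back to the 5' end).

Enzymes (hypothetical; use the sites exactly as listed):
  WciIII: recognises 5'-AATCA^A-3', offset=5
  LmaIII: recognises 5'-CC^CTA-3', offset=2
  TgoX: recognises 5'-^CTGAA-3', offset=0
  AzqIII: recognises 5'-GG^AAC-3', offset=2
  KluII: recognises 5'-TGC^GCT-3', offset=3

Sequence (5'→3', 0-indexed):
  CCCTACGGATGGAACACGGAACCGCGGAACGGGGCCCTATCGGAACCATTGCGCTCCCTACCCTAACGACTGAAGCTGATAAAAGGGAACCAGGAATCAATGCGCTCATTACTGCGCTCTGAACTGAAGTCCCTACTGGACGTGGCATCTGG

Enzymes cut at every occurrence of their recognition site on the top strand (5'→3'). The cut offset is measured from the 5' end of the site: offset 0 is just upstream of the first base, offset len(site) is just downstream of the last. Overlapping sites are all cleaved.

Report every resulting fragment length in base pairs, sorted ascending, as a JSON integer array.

[3,4,5,5,5,7,7,7,8,9,9,9,10,12,12,18,22]

Per-enzyme occurrences:
  WciIII (AATCAA, off=5): starts [94] → cuts [99]
  LmaIII (CCCTA, off=2): starts [0, 34, 55, 60, 130] → cuts [2, 36, 57, 62, 132]
  TgoX (CTGAA, off=0): starts [69, 118, 123] → cuts [69, 118, 123]
  AzqIII (GGAAC, off=2): starts [10, 17, 25, 41, 85] → cuts [12, 19, 27, 43, 87]
  KluII (TGCGCT, off=3): starts [49, 100, 112] → cuts [52, 103, 115]

All cut coordinates (distinct, sorted): [2, 12, 19, 27, 36, 43, 52, 57, 62, 69, 87, 99, 103, 115, 118, 123, 132]

Fragments:
  2→12: 10 bp
  12→19: 7 bp
  19→27: 8 bp
  27→36: 9 bp
  36→43: 7 bp
  43→52: 9 bp
  52→57: 5 bp
  57→62: 5 bp
  62→69: 7 bp
  69→87: 18 bp
  87→99: 12 bp
  99→103: 4 bp
  103→115: 12 bp
  115→118: 3 bp
  118→123: 5 bp
  123→132: 9 bp
  132→2 (wrap): 152-132+2 = 22 bp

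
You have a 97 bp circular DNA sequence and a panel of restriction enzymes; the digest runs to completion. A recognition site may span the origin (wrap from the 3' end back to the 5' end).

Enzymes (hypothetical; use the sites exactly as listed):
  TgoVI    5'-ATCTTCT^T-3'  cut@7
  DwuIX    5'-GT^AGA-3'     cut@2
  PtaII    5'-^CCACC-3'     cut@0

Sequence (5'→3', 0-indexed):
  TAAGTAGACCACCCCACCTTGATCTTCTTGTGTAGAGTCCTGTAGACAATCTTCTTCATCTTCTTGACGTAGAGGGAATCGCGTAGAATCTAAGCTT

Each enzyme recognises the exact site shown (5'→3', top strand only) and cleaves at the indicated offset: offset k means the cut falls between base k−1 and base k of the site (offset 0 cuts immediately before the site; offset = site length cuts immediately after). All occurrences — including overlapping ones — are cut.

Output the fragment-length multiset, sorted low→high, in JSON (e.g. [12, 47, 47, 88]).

[3,5,5,6,9,10,12,14,15,18]

Site scan:
  TgoVI ATCTTCTT/7: at [21, 48, 57] ⇒ [28, 55, 64]
  DwuIX GTAGA/2: at [3, 31, 41, 68, 82] ⇒ [5, 33, 43, 70, 84]
  PtaII CCACC/0: at [8, 13] ⇒ [8, 13]

All cut coordinates (distinct, sorted): [5, 8, 13, 28, 33, 43, 55, 64, 70, 84]

Fragments:
  5→8: 3 bp
  8→13: 5 bp
  13→28: 15 bp
  28→33: 5 bp
  33→43: 10 bp
  43→55: 12 bp
  55→64: 9 bp
  64→70: 6 bp
  70→84: 14 bp
  84→5 (wrap): 97-84+5 = 18 bp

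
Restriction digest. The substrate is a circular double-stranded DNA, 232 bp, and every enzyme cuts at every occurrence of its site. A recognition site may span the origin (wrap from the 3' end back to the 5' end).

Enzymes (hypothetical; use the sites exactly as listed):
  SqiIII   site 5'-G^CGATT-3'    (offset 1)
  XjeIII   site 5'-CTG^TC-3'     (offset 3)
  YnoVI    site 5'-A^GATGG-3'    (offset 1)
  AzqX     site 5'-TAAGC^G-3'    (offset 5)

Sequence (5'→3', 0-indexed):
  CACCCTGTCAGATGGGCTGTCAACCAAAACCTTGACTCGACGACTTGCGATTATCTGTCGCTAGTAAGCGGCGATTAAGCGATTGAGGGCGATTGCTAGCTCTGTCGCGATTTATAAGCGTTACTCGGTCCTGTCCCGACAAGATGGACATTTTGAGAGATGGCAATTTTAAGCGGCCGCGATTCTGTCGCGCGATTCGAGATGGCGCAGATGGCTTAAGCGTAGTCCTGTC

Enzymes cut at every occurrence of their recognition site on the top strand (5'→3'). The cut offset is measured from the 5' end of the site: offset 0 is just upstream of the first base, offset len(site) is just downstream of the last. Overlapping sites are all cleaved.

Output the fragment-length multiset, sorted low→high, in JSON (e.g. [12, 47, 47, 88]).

Per-enzyme occurrences:
  SqiIII GCGATT/1: at [46, 70, 78, 88, 106, 178, 191] ⇒ [47, 71, 79, 89, 107, 179, 192]
  XjeIII CTGTC/3: at [4, 16, 54, 101, 130, 184, 227] ⇒ [7, 19, 57, 104, 133, 187, 230]
  YnoVI AGATGG/1: at [9, 141, 157, 199, 208] ⇒ [10, 142, 158, 200, 209]
  AzqX TAAGCG/5: at [64, 75, 114, 169, 216] ⇒ [69, 80, 119, 174, 221]

Pooled cuts: [7, 10, 19, 47, 57, 69, 71, 79, 80, 89, 104, 107, 119, 133, 142, 158, 174, 179, 187, 192, 200, 209, 221, 230]

Fragments:
  7→10: 3 bp
  10→19: 9 bp
  19→47: 28 bp
  47→57: 10 bp
  57→69: 12 bp
  69→71: 2 bp
  71→79: 8 bp
  79→80: 1 bp
  80→89: 9 bp
  89→104: 15 bp
  104→107: 3 bp
  107→119: 12 bp
  119→133: 14 bp
  133→142: 9 bp
  142→158: 16 bp
  158→174: 16 bp
  174→179: 5 bp
  179→187: 8 bp
  187→192: 5 bp
  192→200: 8 bp
  200→209: 9 bp
  209→221: 12 bp
  221→230: 9 bp
  230→7 (wrap): 232-230+7 = 9 bp

[1,2,3,3,5,5,8,8,8,9,9,9,9,9,9,10,12,12,12,14,15,16,16,28]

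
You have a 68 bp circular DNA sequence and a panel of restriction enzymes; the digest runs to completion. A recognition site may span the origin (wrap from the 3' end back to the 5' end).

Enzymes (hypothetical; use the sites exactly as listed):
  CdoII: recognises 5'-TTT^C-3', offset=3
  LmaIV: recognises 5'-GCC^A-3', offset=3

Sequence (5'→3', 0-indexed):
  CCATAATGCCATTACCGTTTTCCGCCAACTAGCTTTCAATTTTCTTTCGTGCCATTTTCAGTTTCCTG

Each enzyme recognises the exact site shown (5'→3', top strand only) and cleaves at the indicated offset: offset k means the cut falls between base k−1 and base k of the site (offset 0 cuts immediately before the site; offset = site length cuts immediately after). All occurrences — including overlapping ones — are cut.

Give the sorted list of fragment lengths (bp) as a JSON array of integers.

Site scan:
  CdoII (TTTC, off=3): starts [18, 33, 40, 44, 55, 61] → cuts [21, 36, 43, 47, 58, 64]
  LmaIV (GCCA, off=3): starts [7, 23, 50, 67] → cuts [2, 10, 26, 53]

All cut coordinates (distinct, sorted): [2, 10, 21, 26, 36, 43, 47, 53, 58, 64]

Fragment lengths:
  2→10: 8 bp
  10→21: 11 bp
  21→26: 5 bp
  26→36: 10 bp
  36→43: 7 bp
  43→47: 4 bp
  47→53: 6 bp
  53→58: 5 bp
  58→64: 6 bp
  64→2 (wrap): 68-64+2 = 6 bp

[4,5,5,6,6,6,7,8,10,11]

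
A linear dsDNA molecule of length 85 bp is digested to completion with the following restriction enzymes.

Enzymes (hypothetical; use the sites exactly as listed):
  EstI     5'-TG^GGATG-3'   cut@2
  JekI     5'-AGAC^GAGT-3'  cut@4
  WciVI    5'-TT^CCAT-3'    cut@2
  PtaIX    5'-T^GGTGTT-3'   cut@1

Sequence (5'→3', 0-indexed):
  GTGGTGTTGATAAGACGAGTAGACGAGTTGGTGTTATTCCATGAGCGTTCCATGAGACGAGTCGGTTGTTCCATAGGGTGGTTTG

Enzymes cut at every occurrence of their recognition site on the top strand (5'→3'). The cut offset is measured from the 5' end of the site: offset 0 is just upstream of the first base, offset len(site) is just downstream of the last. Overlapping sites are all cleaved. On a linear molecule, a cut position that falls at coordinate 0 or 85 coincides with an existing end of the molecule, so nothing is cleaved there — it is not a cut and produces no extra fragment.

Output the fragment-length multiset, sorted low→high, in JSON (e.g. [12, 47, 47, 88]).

Scan for sites:
  EstI (TGGGATG, off=2): no sites
  JekI (AGACGAGT, off=4): starts [12, 20, 54] → cuts [16, 24, 58]
  WciVI (TTCCAT, off=2): starts [36, 47, 68] → cuts [38, 49, 70]
  PtaIX (TGGTGTT, off=1): starts [1, 28] → cuts [2, 29]

Pooled cuts: [2, 16, 24, 29, 38, 49, 58, 70]

Fragments:
  [0,2): 2 bp
  [2,16): 14 bp
  [16,24): 8 bp
  [24,29): 5 bp
  [29,38): 9 bp
  [38,49): 11 bp
  [49,58): 9 bp
  [58,70): 12 bp
  [70,85): 15 bp

[2,5,8,9,9,11,12,14,15]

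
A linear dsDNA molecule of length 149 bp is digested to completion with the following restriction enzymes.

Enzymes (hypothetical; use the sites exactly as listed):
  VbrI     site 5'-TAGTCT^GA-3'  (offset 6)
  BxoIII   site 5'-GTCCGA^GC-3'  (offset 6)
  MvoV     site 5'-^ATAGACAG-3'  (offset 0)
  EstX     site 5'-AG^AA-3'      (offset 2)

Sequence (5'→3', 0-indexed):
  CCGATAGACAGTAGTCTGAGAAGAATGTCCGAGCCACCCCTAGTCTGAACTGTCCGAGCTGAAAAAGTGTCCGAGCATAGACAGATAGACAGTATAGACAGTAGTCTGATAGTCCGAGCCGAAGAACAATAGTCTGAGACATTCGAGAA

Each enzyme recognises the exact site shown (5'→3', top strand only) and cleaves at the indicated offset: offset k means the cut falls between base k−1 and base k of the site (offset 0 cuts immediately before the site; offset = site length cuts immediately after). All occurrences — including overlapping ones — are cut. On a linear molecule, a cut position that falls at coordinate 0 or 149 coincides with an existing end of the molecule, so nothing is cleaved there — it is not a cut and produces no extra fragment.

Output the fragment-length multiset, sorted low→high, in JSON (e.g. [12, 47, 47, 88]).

[2,2,3,3,3,7,8,9,9,10,11,11,12,14,14,14,17]

Per-enzyme occurrences:
  VbrI TAGTCTGA/6: at [11, 40, 101, 129] ⇒ [17, 46, 107, 135]
  BxoIII GTCCGAGC/6: at [26, 51, 68, 111] ⇒ [32, 57, 74, 117]
  MvoV ATAGACAG/0: at [3, 76, 84, 93] ⇒ [3, 76, 84, 93]
  EstX AGAA/2: at [18, 21, 122, 145] ⇒ [20, 23, 124, 147]

Pooled cuts: [3, 17, 20, 23, 32, 46, 57, 74, 76, 84, 93, 107, 117, 124, 135, 147]

Fragment lengths:
  [0,3): 3 bp
  [3,17): 14 bp
  [17,20): 3 bp
  [20,23): 3 bp
  [23,32): 9 bp
  [32,46): 14 bp
  [46,57): 11 bp
  [57,74): 17 bp
  [74,76): 2 bp
  [76,84): 8 bp
  [84,93): 9 bp
  [93,107): 14 bp
  [107,117): 10 bp
  [117,124): 7 bp
  [124,135): 11 bp
  [135,147): 12 bp
  [147,149): 2 bp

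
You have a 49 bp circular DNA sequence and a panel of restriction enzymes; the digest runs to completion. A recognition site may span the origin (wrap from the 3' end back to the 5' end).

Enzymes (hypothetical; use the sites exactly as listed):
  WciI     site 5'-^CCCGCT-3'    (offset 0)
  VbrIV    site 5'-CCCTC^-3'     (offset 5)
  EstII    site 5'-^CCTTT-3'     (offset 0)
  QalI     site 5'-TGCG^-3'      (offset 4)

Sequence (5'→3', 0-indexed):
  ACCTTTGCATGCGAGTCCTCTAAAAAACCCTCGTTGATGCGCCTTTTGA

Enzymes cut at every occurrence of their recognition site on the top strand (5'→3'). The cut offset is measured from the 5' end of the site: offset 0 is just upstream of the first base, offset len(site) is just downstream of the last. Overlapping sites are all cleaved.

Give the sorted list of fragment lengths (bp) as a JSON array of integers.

Scan for sites:
  WciI (CCCGCT, off=0): no sites
  VbrIV CCCTC/5: at [27] ⇒ [32]
  EstII CCTTT/0: at [1, 41] ⇒ [1, 41]
  QalI TGCG/4: at [9, 37] ⇒ [13, 41]

All cut coordinates (distinct, sorted): [1, 13, 32, 41]

Fragments:
  1→13: 12 bp
  13→32: 19 bp
  32→41: 9 bp
  41→1 (wrap): 49-41+1 = 9 bp

[9,9,12,19]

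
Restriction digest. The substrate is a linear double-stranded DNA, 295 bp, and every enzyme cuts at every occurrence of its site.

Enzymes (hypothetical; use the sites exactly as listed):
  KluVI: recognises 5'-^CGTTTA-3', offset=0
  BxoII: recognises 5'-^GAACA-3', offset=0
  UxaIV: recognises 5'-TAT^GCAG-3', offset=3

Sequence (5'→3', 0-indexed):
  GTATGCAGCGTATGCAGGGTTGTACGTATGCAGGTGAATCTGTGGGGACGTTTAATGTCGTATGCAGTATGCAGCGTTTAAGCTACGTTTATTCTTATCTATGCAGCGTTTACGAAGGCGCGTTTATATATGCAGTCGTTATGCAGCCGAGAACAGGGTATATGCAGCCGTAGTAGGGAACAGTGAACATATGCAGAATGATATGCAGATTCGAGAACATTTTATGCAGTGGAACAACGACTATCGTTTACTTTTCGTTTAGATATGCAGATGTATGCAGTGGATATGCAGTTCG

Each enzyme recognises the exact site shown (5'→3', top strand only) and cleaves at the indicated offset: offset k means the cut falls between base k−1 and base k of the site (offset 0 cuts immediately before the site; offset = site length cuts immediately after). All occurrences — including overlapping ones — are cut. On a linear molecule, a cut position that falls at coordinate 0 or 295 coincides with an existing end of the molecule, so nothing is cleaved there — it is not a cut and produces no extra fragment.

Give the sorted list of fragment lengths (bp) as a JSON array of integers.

Site scan:
  KluVI (CGTTTA, off=0): starts [48, 74, 85, 106, 120, 244, 255] → cuts [48, 74, 85, 106, 120, 244, 255]
  BxoII (GAACA, off=0): starts [150, 177, 184, 214, 231] → cuts [150, 177, 184, 214, 231]
  UxaIV (TATGCAG, off=3): starts [1, 10, 26, 60, 67, 99, 128, 139, 160, 189, 201, 222, 263, 273, 284] → cuts [4, 13, 29, 63, 70, 102, 131, 142, 163, 192, 204, 225, 266, 276, 287]

All cut coordinates (distinct, sorted): [4, 13, 29, 48, 63, 70, 74, 85, 102, 106, 120, 131, 142, 150, 163, 177, 184, 192, 204, 214, 225, 231, 244, 255, 266, 276, 287]

Fragments:
  [0,4): 4 bp
  [4,13): 9 bp
  [13,29): 16 bp
  [29,48): 19 bp
  [48,63): 15 bp
  [63,70): 7 bp
  [70,74): 4 bp
  [74,85): 11 bp
  [85,102): 17 bp
  [102,106): 4 bp
  [106,120): 14 bp
  [120,131): 11 bp
  [131,142): 11 bp
  [142,150): 8 bp
  [150,163): 13 bp
  [163,177): 14 bp
  [177,184): 7 bp
  [184,192): 8 bp
  [192,204): 12 bp
  [204,214): 10 bp
  [214,225): 11 bp
  [225,231): 6 bp
  [231,244): 13 bp
  [244,255): 11 bp
  [255,266): 11 bp
  [266,276): 10 bp
  [276,287): 11 bp
  [287,295): 8 bp

[4,4,4,6,7,7,8,8,8,9,10,10,11,11,11,11,11,11,11,12,13,13,14,14,15,16,17,19]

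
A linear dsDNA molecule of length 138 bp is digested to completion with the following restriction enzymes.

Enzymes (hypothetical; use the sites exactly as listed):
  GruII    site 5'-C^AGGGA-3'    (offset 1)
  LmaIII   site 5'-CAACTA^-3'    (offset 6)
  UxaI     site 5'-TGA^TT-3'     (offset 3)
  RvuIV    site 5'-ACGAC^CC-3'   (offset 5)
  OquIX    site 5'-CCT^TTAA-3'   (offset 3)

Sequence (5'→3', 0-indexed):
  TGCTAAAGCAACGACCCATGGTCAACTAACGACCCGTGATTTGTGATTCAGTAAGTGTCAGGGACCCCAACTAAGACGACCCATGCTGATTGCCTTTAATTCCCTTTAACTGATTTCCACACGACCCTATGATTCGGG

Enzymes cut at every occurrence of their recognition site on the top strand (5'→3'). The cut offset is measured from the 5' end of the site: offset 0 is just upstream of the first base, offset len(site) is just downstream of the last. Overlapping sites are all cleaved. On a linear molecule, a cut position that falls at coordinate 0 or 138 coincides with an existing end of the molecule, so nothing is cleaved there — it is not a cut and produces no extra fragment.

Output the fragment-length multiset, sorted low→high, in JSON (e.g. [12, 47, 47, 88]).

Scan for sites:
  GruII CAGGGA/1: at [58] ⇒ [59]
  LmaIII CAACTA/6: at [22, 67] ⇒ [28, 73]
  UxaI TGATT/3: at [36, 43, 86, 110, 129] ⇒ [39, 46, 89, 113, 132]
  RvuIV ACGACCC/5: at [10, 28, 75, 120] ⇒ [15, 33, 80, 125]
  OquIX CCTTTAA/3: at [92, 102] ⇒ [95, 105]

Pooled cuts: [15, 28, 33, 39, 46, 59, 73, 80, 89, 95, 105, 113, 125, 132]

Fragments:
  [0,15): 15 bp
  [15,28): 13 bp
  [28,33): 5 bp
  [33,39): 6 bp
  [39,46): 7 bp
  [46,59): 13 bp
  [59,73): 14 bp
  [73,80): 7 bp
  [80,89): 9 bp
  [89,95): 6 bp
  [95,105): 10 bp
  [105,113): 8 bp
  [113,125): 12 bp
  [125,132): 7 bp
  [132,138): 6 bp

[5,6,6,6,7,7,7,8,9,10,12,13,13,14,15]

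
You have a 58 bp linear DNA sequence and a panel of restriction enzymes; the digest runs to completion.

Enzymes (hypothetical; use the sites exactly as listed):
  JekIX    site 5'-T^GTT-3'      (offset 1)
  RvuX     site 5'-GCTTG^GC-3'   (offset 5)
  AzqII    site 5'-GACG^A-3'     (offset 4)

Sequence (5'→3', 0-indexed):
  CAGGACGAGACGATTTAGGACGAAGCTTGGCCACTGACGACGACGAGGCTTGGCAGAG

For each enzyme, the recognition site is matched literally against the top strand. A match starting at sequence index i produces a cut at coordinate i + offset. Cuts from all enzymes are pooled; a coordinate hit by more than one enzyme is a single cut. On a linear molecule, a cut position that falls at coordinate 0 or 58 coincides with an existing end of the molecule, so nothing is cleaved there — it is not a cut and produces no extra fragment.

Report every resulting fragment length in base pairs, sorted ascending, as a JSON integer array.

[3,3,5,6,7,7,7,10,10]

Site scan:
  JekIX (TGTT, off=1): no sites
  RvuX (GCTTGGC, off=5): starts [24, 47] → cuts [29, 52]
  AzqII (GACGA, off=4): starts [3, 8, 18, 35, 38, 41] → cuts [7, 12, 22, 39, 42, 45]

Pooled cuts: [7, 12, 22, 29, 39, 42, 45, 52]

Fragment lengths:
  [0,7): 7 bp
  [7,12): 5 bp
  [12,22): 10 bp
  [22,29): 7 bp
  [29,39): 10 bp
  [39,42): 3 bp
  [42,45): 3 bp
  [45,52): 7 bp
  [52,58): 6 bp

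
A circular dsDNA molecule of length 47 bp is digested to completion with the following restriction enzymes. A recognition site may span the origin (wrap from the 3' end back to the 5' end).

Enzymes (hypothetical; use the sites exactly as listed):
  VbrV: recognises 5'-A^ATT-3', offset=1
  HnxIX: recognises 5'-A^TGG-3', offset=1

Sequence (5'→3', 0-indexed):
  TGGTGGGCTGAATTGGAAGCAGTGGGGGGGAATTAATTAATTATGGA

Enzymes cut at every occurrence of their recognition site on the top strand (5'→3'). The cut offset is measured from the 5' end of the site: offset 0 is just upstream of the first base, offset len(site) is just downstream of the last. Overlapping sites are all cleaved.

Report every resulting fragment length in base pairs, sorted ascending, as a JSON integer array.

[4,4,4,4,11,20]

Scan for sites:
  VbrV (AATT, off=1): starts [10, 30, 34, 38] → cuts [11, 31, 35, 39]
  HnxIX (ATGG, off=1): starts [42, 46] → cuts [0, 43]

Pooled cuts: [0, 11, 31, 35, 39, 43]

Fragment lengths:
  0→11: 11 bp
  11→31: 20 bp
  31→35: 4 bp
  35→39: 4 bp
  39→43: 4 bp
  43→0 (wrap): 47-43+0 = 4 bp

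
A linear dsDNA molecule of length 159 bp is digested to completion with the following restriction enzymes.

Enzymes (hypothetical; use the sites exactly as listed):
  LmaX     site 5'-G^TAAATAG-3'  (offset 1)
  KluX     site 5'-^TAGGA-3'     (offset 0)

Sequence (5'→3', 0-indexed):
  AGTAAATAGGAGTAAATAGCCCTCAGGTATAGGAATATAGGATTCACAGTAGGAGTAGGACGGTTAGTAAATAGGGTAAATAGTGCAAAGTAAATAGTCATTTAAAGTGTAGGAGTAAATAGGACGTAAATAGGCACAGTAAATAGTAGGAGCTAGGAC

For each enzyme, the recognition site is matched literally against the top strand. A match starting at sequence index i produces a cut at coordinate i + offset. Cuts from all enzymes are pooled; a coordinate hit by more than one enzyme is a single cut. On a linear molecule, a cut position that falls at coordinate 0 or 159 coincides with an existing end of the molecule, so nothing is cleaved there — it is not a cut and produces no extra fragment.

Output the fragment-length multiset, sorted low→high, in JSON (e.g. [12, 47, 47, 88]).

Per-enzyme occurrences:
  LmaX (GTAAATAG, off=1): starts [1, 11, 66, 75, 89, 114, 125, 138] → cuts [2, 12, 67, 76, 90, 115, 126, 139]
  KluX (TAGGA, off=0): starts [6, 29, 37, 49, 55, 109, 119, 146, 153] → cuts [6, 29, 37, 49, 55, 109, 119, 146, 153]

All cut coordinates (distinct, sorted): [2, 6, 12, 29, 37, 49, 55, 67, 76, 90, 109, 115, 119, 126, 139, 146, 153]

Fragments:
  [0,2): 2 bp
  [2,6): 4 bp
  [6,12): 6 bp
  [12,29): 17 bp
  [29,37): 8 bp
  [37,49): 12 bp
  [49,55): 6 bp
  [55,67): 12 bp
  [67,76): 9 bp
  [76,90): 14 bp
  [90,109): 19 bp
  [109,115): 6 bp
  [115,119): 4 bp
  [119,126): 7 bp
  [126,139): 13 bp
  [139,146): 7 bp
  [146,153): 7 bp
  [153,159): 6 bp

[2,4,4,6,6,6,6,7,7,7,8,9,12,12,13,14,17,19]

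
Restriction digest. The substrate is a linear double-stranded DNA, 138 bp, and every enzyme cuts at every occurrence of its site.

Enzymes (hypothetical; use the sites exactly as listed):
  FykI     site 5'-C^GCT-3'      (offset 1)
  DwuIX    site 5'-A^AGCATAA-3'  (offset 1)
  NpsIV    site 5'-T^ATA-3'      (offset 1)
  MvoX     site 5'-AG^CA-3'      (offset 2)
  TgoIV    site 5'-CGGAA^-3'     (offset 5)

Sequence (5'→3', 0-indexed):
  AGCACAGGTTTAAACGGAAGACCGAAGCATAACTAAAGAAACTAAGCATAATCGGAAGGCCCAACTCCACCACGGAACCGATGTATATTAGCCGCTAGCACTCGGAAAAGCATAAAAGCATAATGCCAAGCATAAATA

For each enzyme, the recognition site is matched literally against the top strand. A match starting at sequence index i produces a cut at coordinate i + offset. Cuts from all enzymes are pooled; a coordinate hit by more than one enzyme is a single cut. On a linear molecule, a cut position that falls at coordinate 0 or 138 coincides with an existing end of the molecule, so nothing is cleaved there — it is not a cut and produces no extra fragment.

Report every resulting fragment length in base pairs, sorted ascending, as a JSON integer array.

Scan for sites:
  FykI CGCT/1: at [92] ⇒ [93]
  DwuIX AAGCATAA/1: at [24, 43, 107, 115, 127] ⇒ [25, 44, 108, 116, 128]
  NpsIV TATA/1: at [83] ⇒ [84]
  MvoX AGCA/2: at [0, 25, 44, 96, 108, 116, 128] ⇒ [2, 27, 46, 98, 110, 118, 130]
  TgoIV CGGAA/5: at [14, 52, 72, 102] ⇒ [19, 57, 77, 107]

All cut coordinates (distinct, sorted): [2, 19, 25, 27, 44, 46, 57, 77, 84, 93, 98, 107, 108, 110, 116, 118, 128, 130]

Fragment lengths:
  [0,2): 2 bp
  [2,19): 17 bp
  [19,25): 6 bp
  [25,27): 2 bp
  [27,44): 17 bp
  [44,46): 2 bp
  [46,57): 11 bp
  [57,77): 20 bp
  [77,84): 7 bp
  [84,93): 9 bp
  [93,98): 5 bp
  [98,107): 9 bp
  [107,108): 1 bp
  [108,110): 2 bp
  [110,116): 6 bp
  [116,118): 2 bp
  [118,128): 10 bp
  [128,130): 2 bp
  [130,138): 8 bp

[1,2,2,2,2,2,2,5,6,6,7,8,9,9,10,11,17,17,20]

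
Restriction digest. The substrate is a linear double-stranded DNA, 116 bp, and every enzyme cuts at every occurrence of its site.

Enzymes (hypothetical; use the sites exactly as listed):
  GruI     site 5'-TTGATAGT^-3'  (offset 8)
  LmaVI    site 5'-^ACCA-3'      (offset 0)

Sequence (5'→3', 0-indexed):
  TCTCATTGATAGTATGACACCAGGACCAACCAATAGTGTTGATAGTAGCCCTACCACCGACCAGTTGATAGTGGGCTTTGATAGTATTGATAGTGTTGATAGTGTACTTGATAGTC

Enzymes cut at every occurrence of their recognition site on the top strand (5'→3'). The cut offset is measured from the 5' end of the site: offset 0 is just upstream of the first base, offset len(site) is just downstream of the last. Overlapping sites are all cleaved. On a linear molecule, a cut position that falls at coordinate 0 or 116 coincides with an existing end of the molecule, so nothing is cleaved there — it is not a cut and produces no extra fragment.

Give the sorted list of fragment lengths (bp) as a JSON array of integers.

Scan for sites:
  GruI TTGATAGT/8: at [5, 38, 64, 77, 86, 95, 107] ⇒ [13, 46, 72, 85, 94, 103, 115]
  LmaVI ACCA/0: at [18, 24, 28, 52, 59] ⇒ [18, 24, 28, 52, 59]

Pooled cuts: [13, 18, 24, 28, 46, 52, 59, 72, 85, 94, 103, 115]

Fragment lengths:
  [0,13): 13 bp
  [13,18): 5 bp
  [18,24): 6 bp
  [24,28): 4 bp
  [28,46): 18 bp
  [46,52): 6 bp
  [52,59): 7 bp
  [59,72): 13 bp
  [72,85): 13 bp
  [85,94): 9 bp
  [94,103): 9 bp
  [103,115): 12 bp
  [115,116): 1 bp

[1,4,5,6,6,7,9,9,12,13,13,13,18]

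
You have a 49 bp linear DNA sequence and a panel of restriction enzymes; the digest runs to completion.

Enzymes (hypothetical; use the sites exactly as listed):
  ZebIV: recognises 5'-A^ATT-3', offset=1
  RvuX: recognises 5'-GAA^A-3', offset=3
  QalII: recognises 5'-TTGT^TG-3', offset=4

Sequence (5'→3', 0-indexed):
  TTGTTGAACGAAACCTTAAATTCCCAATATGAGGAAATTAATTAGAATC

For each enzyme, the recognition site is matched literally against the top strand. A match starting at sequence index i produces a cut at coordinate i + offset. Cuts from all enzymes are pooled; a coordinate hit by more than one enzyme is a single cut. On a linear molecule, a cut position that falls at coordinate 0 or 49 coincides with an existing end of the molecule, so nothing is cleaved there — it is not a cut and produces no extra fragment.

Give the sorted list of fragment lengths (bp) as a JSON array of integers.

[4,4,7,8,9,17]

Scan for sites:
  ZebIV (AATT, off=1): starts [18, 35, 39] → cuts [19, 36, 40]
  RvuX (GAAA, off=3): starts [9, 33] → cuts [12, 36]
  QalII (TTGTTG, off=4): starts [0] → cuts [4]

All cut coordinates (distinct, sorted): [4, 12, 19, 36, 40]

Fragment lengths:
  [0,4): 4 bp
  [4,12): 8 bp
  [12,19): 7 bp
  [19,36): 17 bp
  [36,40): 4 bp
  [40,49): 9 bp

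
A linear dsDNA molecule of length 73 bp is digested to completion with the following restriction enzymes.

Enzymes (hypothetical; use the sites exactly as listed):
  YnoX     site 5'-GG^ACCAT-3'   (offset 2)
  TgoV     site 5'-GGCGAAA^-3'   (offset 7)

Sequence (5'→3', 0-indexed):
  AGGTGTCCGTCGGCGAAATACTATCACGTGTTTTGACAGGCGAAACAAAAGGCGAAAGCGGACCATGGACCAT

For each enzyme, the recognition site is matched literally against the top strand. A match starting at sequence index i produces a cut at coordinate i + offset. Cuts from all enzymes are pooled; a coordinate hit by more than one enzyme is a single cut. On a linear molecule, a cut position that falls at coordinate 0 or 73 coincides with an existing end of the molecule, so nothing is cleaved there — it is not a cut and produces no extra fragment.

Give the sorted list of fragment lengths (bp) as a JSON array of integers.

Scan for sites:
  YnoX GGACCAT/2: at [59, 66] ⇒ [61, 68]
  TgoV GGCGAAA/7: at [11, 38, 50] ⇒ [18, 45, 57]

Pooled cuts: [18, 45, 57, 61, 68]

Fragments:
  [0,18): 18 bp
  [18,45): 27 bp
  [45,57): 12 bp
  [57,61): 4 bp
  [61,68): 7 bp
  [68,73): 5 bp

[4,5,7,12,18,27]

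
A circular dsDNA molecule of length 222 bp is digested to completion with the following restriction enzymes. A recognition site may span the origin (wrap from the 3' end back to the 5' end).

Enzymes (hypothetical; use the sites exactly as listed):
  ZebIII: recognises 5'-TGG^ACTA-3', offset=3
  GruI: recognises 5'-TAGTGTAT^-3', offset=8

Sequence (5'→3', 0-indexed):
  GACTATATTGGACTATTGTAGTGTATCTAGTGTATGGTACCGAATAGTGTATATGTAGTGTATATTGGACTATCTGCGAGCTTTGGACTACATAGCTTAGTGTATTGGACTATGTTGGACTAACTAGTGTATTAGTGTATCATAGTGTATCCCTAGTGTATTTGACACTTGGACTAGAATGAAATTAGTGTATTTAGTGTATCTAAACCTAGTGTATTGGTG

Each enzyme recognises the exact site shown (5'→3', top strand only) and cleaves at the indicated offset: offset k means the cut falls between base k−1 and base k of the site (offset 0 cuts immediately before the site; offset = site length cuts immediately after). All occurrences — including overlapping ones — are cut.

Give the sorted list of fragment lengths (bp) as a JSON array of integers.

[3,5,6,8,9,9,10,10,10,11,11,11,14,15,15,17,18,19,21]

Per-enzyme occurrences:
  ZebIII TGGACTA/3: at [8, 65, 83, 105, 115, 169, 220] ⇒ [1, 11, 68, 86, 108, 118, 172]
  GruI TAGTGTAT/8: at [18, 27, 44, 55, 97, 124, 132, 142, 153, 185, 194, 209] ⇒ [26, 35, 52, 63, 105, 132, 140, 150, 161, 193, 202, 217]

Pooled cuts: [1, 11, 26, 35, 52, 63, 68, 86, 105, 108, 118, 132, 140, 150, 161, 172, 193, 202, 217]

Fragments:
  1→11: 10 bp
  11→26: 15 bp
  26→35: 9 bp
  35→52: 17 bp
  52→63: 11 bp
  63→68: 5 bp
  68→86: 18 bp
  86→105: 19 bp
  105→108: 3 bp
  108→118: 10 bp
  118→132: 14 bp
  132→140: 8 bp
  140→150: 10 bp
  150→161: 11 bp
  161→172: 11 bp
  172→193: 21 bp
  193→202: 9 bp
  202→217: 15 bp
  217→1 (wrap): 222-217+1 = 6 bp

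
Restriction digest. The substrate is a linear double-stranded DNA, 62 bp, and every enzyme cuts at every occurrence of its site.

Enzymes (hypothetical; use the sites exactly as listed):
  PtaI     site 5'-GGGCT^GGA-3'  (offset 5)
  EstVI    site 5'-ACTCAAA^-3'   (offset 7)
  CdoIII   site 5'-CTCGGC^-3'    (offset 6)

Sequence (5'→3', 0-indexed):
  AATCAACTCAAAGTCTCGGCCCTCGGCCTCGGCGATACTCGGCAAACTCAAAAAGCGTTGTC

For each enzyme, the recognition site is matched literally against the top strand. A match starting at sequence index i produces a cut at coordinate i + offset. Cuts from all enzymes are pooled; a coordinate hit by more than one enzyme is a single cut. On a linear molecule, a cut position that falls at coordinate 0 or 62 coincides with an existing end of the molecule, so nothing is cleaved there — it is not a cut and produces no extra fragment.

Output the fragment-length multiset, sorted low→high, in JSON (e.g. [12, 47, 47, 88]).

Scan for sites:
  PtaI (GGGCTGGA, off=5): no sites
  EstVI (ACTCAAA, off=7): starts [5, 45] → cuts [12, 52]
  CdoIII (CTCGGC, off=6): starts [14, 21, 27, 37] → cuts [20, 27, 33, 43]

Pooled cuts: [12, 20, 27, 33, 43, 52]

Fragments:
  [0,12): 12 bp
  [12,20): 8 bp
  [20,27): 7 bp
  [27,33): 6 bp
  [33,43): 10 bp
  [43,52): 9 bp
  [52,62): 10 bp

[6,7,8,9,10,10,12]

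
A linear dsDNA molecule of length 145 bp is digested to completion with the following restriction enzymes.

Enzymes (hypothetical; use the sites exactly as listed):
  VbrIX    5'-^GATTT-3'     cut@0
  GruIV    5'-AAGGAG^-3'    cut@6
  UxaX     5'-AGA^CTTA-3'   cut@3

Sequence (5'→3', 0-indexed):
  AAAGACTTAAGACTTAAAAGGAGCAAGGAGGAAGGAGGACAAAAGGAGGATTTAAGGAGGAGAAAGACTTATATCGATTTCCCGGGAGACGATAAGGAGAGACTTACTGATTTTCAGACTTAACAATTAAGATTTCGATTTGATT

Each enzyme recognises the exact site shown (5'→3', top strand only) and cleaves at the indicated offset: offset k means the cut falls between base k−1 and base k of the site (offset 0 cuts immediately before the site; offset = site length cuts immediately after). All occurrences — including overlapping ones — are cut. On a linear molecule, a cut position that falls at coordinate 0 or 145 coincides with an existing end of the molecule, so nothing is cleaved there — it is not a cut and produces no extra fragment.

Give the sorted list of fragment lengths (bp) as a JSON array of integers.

Per-enzyme occurrences:
  VbrIX GATTT/0: at [48, 75, 108, 130, 136] ⇒ [48, 75, 108, 130, 136]
  GruIV AAGGAG/6: at [17, 24, 31, 42, 53, 93] ⇒ [23, 30, 37, 48, 59, 99]
  UxaX AGACTTA/3: at [2, 9, 64, 99, 115] ⇒ [5, 12, 67, 102, 118]

Pooled cuts: [5, 12, 23, 30, 37, 48, 59, 67, 75, 99, 102, 108, 118, 130, 136]

Fragments:
  [0,5): 5 bp
  [5,12): 7 bp
  [12,23): 11 bp
  [23,30): 7 bp
  [30,37): 7 bp
  [37,48): 11 bp
  [48,59): 11 bp
  [59,67): 8 bp
  [67,75): 8 bp
  [75,99): 24 bp
  [99,102): 3 bp
  [102,108): 6 bp
  [108,118): 10 bp
  [118,130): 12 bp
  [130,136): 6 bp
  [136,145): 9 bp

[3,5,6,6,7,7,7,8,8,9,10,11,11,11,12,24]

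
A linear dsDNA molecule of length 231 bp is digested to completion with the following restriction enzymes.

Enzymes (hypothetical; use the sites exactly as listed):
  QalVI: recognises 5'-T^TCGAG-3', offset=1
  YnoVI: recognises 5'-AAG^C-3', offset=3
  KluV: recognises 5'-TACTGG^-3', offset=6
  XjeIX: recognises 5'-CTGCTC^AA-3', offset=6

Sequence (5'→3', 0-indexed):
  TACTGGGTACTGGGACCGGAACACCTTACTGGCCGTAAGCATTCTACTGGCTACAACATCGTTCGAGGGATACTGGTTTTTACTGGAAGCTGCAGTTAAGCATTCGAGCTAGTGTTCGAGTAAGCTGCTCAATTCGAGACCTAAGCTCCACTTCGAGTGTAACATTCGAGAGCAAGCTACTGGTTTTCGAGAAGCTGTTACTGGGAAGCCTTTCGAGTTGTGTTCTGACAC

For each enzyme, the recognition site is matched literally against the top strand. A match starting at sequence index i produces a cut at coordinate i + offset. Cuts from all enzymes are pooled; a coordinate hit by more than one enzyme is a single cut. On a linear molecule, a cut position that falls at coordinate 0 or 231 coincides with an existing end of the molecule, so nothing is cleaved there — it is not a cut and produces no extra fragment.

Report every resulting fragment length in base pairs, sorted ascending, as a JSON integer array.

Scan for sites:
  QalVI (TTCGAG, off=1): starts [61, 102, 114, 132, 151, 164, 185, 211] → cuts [62, 103, 115, 133, 152, 165, 186, 212]
  YnoVI (AAGC, off=3): starts [36, 86, 97, 121, 142, 173, 191, 205] → cuts [39, 89, 100, 124, 145, 176, 194, 208]
  KluV (TACTGG, off=6): starts [0, 7, 26, 44, 70, 80, 177, 198] → cuts [6, 13, 32, 50, 76, 86, 183, 204]
  XjeIX (CTGCTCAA, off=6): starts [124] → cuts [130]

Pooled cuts: [6, 13, 32, 39, 50, 62, 76, 86, 89, 100, 103, 115, 124, 130, 133, 145, 152, 165, 176, 183, 186, 194, 204, 208, 212]

Fragments:
  [0,6): 6 bp
  [6,13): 7 bp
  [13,32): 19 bp
  [32,39): 7 bp
  [39,50): 11 bp
  [50,62): 12 bp
  [62,76): 14 bp
  [76,86): 10 bp
  [86,89): 3 bp
  [89,100): 11 bp
  [100,103): 3 bp
  [103,115): 12 bp
  [115,124): 9 bp
  [124,130): 6 bp
  [130,133): 3 bp
  [133,145): 12 bp
  [145,152): 7 bp
  [152,165): 13 bp
  [165,176): 11 bp
  [176,183): 7 bp
  [183,186): 3 bp
  [186,194): 8 bp
  [194,204): 10 bp
  [204,208): 4 bp
  [208,212): 4 bp
  [212,231): 19 bp

[3,3,3,3,4,4,6,6,7,7,7,7,8,9,10,10,11,11,11,12,12,12,13,14,19,19]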